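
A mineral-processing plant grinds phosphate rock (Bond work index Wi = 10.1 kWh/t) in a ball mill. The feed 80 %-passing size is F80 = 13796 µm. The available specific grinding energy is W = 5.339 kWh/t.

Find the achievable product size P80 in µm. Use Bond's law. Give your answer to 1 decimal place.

W = 10 Wi (P80^-0.5 − F80^-0.5)
P80^-0.5 = F80^-0.5 + W/(10 Wi)
  = 5.3390/(10·10.1) + 1/√13796 = 0.052861 + 0.008514 = 0.061375
P80 = (1/0.061375)² = 16.2932² = 265.47 µm

P80 = 265.5 µm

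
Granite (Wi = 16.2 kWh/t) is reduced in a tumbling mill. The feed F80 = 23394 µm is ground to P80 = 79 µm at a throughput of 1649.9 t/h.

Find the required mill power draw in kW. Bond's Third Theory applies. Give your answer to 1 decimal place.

P = 28324.3 kW

Bond:  W = 10 Wi (1/√P − 1/√F)
W = 10·16.2·(1/√79 − 1/√23394) = 10·16.2·(0.105971) = 17.1673 kWh/t
P_mill = W·ṁ = 17.1673·1649.9 = 28324.3 kW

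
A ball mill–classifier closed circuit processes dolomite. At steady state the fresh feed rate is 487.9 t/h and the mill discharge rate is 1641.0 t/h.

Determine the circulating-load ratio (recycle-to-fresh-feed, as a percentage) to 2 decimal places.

Steady state: M = F + R.
R = M − F = 1641.0 − 487.9 = 1153.1 t/h
CL = 100·R/F = 100·1153.1/487.9 = 236.34 %

CL = 236.34 %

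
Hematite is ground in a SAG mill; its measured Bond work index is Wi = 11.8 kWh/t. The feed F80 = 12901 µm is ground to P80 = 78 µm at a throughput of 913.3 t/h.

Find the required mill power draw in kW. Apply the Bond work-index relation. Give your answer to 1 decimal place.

Bond: W = 10·Wi·(1/√P80 − 1/√F80)
W = 10·11.8·(1/√78 − 1/√12901) = 10·11.8·(0.104424) = 12.3220 kWh/t
Power = W × throughput = 12.3220 kWh/t × 913.3 t/h = 11253.7 kW

P = 11253.7 kW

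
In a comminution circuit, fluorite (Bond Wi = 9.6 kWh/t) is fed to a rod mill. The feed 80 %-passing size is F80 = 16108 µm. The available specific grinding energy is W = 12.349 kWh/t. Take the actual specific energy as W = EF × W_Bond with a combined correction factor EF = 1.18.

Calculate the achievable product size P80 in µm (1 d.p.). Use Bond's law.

P80 = 73.2 µm

W = 10·Wi·(P80^(-½) − F80^(-½))
W_Bond = W / EF = 12.349 / 1.18 = 10.4653 kWh/t
⇒ 1/√P80 = W_Bond/(10 Wi) + 1/√F80
  = 10.4653/(10·9.6) + 1/√16108 = 0.109013 + 0.007879 = 0.116892
P80 = (1/0.116892)² = 8.5549² = 73.19 µm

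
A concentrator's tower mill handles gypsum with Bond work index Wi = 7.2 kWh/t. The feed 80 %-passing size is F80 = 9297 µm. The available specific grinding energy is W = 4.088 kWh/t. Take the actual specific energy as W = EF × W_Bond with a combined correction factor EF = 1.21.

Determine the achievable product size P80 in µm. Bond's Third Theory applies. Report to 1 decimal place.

P80 = 304.6 µm

W = 10 Wi (P80^-0.5 − F80^-0.5)
W_Bond = W / EF = 4.088 / 1.21 = 3.3785 kWh/t
P80^(−½) = W_Bond/(10 Wi) + F80^(−½)
  = 3.3785/(10·7.2) + 1/√9297 = 0.046924 + 0.010371 = 0.057295
P80 = (1/0.057295)² = 17.4535² = 304.63 µm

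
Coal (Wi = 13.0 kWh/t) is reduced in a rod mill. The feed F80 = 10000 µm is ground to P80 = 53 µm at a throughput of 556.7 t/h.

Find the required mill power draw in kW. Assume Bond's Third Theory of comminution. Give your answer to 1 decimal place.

P = 9217.2 kW

W = 10 Wi (1/√P80 − 1/√F80)  [Bond]
W = 10·13.0·(1/√53 − 1/√10000) = 10·13.0·(0.127361) = 16.5569 kWh/t
P = W·T = 16.5569·556.7 = 9217.2 kW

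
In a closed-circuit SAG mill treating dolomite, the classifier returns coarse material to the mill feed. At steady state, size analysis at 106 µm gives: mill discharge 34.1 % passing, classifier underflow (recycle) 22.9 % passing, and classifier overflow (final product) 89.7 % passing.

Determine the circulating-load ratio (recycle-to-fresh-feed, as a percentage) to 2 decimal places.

Two-product formula at 106 µm:
Fd + Rd = Ru + Fo ⇒ R/F = (o−d)/(d−u)
r = (89.7 − 34.1)/(34.1 − 22.9) = 55.6/11.2 = 4.9643
CL = 100·r = 496.43 %

CL = 496.43 %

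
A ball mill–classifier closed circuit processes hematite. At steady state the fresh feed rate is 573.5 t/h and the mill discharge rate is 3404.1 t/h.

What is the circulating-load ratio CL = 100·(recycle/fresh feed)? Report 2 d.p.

CL = 493.57 %

Discharge = new feed + return, hence
R = M − F = 3404.1 − 573.5 = 2830.6 t/h
CL = 100·R/F = 100·2830.6/573.5 = 493.57 %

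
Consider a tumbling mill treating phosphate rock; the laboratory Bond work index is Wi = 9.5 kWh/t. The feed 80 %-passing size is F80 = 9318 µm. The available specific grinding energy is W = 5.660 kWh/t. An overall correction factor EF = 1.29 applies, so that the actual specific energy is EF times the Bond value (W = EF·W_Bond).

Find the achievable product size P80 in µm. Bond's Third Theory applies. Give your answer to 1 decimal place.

Bond:  W = 10 Wi (1/√P − 1/√F)
W_Bond = W / EF = 5.660 / 1.29 = 4.3876 kWh/t
P80^-0.5 = F80^-0.5 + W_Bond/(10 Wi)
  = 4.3876/(10·9.5) + 1/√9318 = 0.046185 + 0.010359 = 0.056545
P80 = (1/0.056545)² = 17.6851² = 312.76 µm

P80 = 312.8 µm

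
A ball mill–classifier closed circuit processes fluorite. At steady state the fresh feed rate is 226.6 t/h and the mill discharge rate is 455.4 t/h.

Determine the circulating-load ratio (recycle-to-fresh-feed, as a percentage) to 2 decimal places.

Discharge = new feed + return, hence
R = M − F = 455.4 − 226.6 = 228.8 t/h
CL = 100·R/F = 100·228.8/226.6 = 100.97 %

CL = 100.97 %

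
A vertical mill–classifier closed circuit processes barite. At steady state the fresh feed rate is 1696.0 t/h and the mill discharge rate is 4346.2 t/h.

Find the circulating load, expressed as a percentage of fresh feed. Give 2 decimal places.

CL = 156.26 %

Steady state: M = F + R.
R = M − F = 4346.2 − 1696.0 = 2650.2 t/h
CL = 100·R/F = 100·2650.2/1696.0 = 156.26 %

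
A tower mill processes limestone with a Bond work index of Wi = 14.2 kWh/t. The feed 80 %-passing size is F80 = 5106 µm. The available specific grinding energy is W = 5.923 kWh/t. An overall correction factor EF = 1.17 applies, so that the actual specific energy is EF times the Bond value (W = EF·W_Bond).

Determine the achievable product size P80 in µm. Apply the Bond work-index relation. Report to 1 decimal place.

Bond: W = 10·Wi·(1/√P80 − 1/√F80)
W_Bond = W / EF = 5.923 / 1.17 = 5.0624 kWh/t
⇒ 1/√P80 = W_Bond/(10 Wi) + 1/√F80
  = 5.0624/(10·14.2) + 1/√5106 = 0.035651 + 0.013995 = 0.049645
P80 = (1/0.049645)² = 20.1429² = 405.74 µm

P80 = 405.7 µm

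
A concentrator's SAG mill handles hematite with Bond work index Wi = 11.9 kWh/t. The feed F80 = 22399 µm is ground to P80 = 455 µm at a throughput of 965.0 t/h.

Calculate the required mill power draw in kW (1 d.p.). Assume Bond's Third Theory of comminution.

Bond:  W = 10 Wi (1/√P − 1/√F)
W = 10·11.9·(1/√455 − 1/√22399) = 10·11.9·(0.040199) = 4.7837 kWh/t
Mill draw = 4.7837 × 965.0 = 4616.3 kW

P = 4616.3 kW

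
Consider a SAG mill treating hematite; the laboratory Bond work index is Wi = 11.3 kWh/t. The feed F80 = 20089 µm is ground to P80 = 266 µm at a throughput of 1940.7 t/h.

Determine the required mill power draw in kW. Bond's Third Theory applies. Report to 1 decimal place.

W_Bond = 10·Wi·(1/√P₈₀ − 1/√F₈₀)
W = 10·11.3·(1/√266 − 1/√20089) = 10·11.3·(0.054259) = 6.1312 kWh/t
Power = W × throughput = 6.1312 kWh/t × 1940.7 t/h = 11898.9 kW

P = 11898.9 kW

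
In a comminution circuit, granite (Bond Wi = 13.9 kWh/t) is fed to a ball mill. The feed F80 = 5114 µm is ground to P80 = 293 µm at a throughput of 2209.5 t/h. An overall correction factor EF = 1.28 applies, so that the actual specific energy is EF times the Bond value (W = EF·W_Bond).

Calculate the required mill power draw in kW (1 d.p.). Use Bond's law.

Bond: W = 10·Wi·(1/√P80 − 1/√F80)
W = 10·13.9·(1/√293 − 1/√5114) = 10·13.9·(0.044437) = 6.1767 kWh/t
With EF = 1.28: W = 6.1767·1.28 = 7.9062 kWh/t
Mill draw = 7.9062 × 2209.5 = 17468.8 kW

P = 17468.8 kW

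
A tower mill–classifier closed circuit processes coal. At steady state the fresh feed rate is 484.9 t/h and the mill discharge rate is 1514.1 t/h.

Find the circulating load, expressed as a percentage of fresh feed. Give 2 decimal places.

M = F + R at steady state, so:
R = M − F = 1514.1 − 484.9 = 1029.2 t/h
CL = 100·R/F = 100·1029.2/484.9 = 212.25 %

CL = 212.25 %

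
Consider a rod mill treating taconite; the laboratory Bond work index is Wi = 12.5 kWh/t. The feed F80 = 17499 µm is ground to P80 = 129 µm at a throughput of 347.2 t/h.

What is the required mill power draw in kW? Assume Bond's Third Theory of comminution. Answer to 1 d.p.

W = 10 Wi (P80^-0.5 − F80^-0.5)
W = 10·12.5·(1/√129 − 1/√17499) = 10·12.5·(0.080486) = 10.0607 kWh/t
Mill draw = 10.0607 × 347.2 = 3493.1 kW

P = 3493.1 kW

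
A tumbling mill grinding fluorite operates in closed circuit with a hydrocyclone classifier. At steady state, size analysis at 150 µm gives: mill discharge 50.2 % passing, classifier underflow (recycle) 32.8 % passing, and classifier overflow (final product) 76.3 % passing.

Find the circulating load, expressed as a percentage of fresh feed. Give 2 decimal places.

CL = 150.00 %

Classifier node, passing 150 µm:
(1+r)·d = r·u + o ⇒ r = (o−d)/(d−u)
r = (76.3 − 50.2)/(50.2 − 32.8) = 26.1/17.4 = 1.5000
CL = 100·r = 150.00 %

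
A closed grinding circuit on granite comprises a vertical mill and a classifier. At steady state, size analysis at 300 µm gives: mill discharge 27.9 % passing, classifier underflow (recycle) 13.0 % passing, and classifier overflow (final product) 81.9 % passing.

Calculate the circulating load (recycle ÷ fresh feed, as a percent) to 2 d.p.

CL = 362.42 %

Let r = R/F. Size balance at 300 µm:
d + r·d = r·u + o → r(d−u) = o−d
r = (81.9 − 27.9)/(27.9 − 13.0) = 54.0/14.9 = 3.6242
CL = 100·r = 362.42 %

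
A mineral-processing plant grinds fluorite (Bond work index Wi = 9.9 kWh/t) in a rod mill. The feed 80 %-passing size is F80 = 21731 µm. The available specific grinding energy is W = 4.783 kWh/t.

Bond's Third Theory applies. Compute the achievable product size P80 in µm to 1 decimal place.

Bond: W = 10·Wi·(1/√P80 − 1/√F80)
P80^(−½) = W/(10 Wi) + F80^(−½)
  = 4.7830/(10·9.9) + 1/√21731 = 0.048313 + 0.006784 = 0.055097
P80 = (1/0.055097)² = 18.1499² = 329.42 µm

P80 = 329.4 µm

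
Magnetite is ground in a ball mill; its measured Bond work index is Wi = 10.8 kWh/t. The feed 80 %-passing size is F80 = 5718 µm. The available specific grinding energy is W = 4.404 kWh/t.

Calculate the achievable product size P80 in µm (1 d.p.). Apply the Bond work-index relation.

W = 10 Wi (1/√P80 − 1/√F80)  [Bond]
⇒ 1/√P80 = W/(10·Wi) + 1/√F80
  = 4.4040/(10·10.8) + 1/√5718 = 0.040778 + 0.013224 = 0.054002
P80 = (1/0.054002)² = 18.5178² = 342.91 µm

P80 = 342.9 µm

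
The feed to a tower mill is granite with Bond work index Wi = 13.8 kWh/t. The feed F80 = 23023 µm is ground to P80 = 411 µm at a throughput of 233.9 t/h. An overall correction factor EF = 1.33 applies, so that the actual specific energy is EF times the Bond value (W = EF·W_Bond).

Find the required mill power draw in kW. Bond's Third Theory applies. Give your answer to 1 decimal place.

Bond: W = 10·Wi·(1/√P80 − 1/√F80)
W = 10·13.8·(1/√411 − 1/√23023) = 10·13.8·(0.042736) = 5.8975 kWh/t
Apply correction: 5.8975 × 1.33 = 7.8437 kWh/t
Mill draw = 7.8437 × 233.9 = 1834.7 kW

P = 1834.7 kW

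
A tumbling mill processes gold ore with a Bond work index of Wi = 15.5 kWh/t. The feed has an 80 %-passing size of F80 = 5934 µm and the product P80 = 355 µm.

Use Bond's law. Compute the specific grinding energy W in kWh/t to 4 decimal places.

W = 6.2144 kWh/t

W = 10 Wi (1/√P80 − 1/√F80)  [Bond]
1/√355 = 0.053074;  1/√5934 = 0.012982
W = 10·15.5·(0.053074 − 0.012982) = 6.2144 kWh/t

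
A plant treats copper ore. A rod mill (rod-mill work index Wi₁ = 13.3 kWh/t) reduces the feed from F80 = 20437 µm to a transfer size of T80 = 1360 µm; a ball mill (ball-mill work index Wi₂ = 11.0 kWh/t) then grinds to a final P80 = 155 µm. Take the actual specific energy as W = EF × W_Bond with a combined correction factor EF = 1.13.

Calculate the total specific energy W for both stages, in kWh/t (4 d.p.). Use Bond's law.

W = 10 Wi / √P80 − 10 Wi / √F80
Stage 1 (20437→1360 µm, Wi₁=13.3): W₁ = 10·13.3·(0.027116 − 0.006995) = 2.6761 kWh/t
Stage 2 (1360→155 µm, Wi₂=11.0): W₂ = 10·11.0·(0.080322 − 0.027116) = 5.8526 kWh/t
W = W₁ + W₂ = 2.6761 + 5.8526 = 8.5287 kWh/t
Corrected W = EF·W_Bond = 1.13·8.5287 = 9.6375 kWh/t

W = 9.6375 kWh/t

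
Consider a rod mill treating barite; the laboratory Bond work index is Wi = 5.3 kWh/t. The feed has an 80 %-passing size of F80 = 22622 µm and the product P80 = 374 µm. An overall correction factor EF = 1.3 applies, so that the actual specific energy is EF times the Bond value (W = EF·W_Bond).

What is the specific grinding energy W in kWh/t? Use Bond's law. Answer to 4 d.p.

W = 10·Wi·[P80^(−½) − F80^(−½)]
1/√374 = 0.051709;  1/√22622 = 0.006649
W = 10·5.3·(0.051709 − 0.006649) = 2.3882 kWh/t
With EF = 1.3: W = 2.3882·1.3 = 3.1046 kWh/t

W = 3.1046 kWh/t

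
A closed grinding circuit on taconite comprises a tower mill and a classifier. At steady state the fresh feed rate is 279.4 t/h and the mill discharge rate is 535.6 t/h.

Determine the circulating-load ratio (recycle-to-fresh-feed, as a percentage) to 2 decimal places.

M = F + R at steady state, so:
R = M − F = 535.6 − 279.4 = 256.2 t/h
CL = 100·R/F = 100·256.2/279.4 = 91.70 %

CL = 91.70 %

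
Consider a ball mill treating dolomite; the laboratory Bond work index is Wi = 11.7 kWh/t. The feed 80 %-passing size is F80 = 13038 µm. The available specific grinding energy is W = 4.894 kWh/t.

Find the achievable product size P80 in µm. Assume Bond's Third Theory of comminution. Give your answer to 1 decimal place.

W_Bond = 10·Wi·(1/√P₈₀ − 1/√F₈₀)
⇒ 1/√P80 = W/(10 Wi) + 1/√F80
  = 4.8940/(10·11.7) + 1/√13038 = 0.041829 + 0.008758 = 0.050587
P80 = (1/0.050587)² = 19.7680² = 390.77 µm

P80 = 390.8 µm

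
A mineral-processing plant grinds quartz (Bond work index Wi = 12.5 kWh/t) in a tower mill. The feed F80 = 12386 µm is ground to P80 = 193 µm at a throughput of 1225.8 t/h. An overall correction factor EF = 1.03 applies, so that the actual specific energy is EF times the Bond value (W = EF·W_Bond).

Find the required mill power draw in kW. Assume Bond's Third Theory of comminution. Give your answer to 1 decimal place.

P = 9942.2 kW

W = 10 Wi (1/√P80 − 1/√F80)  [Bond]
W = 10·12.5·(1/√193 − 1/√12386) = 10·12.5·(0.062996) = 7.8745 kWh/t
Corrected W = EF·W_Bond = 1.03·7.8745 = 8.1108 kWh/t
P = W·T = 8.1108·1225.8 = 9942.2 kW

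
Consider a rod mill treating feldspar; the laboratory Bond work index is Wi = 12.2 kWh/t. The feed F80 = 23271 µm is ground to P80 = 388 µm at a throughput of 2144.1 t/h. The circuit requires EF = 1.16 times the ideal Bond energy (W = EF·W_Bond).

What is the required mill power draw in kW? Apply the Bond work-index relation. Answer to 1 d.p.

W = 10 Wi (P80^-0.5 − F80^-0.5)
W = 10·12.2·(1/√388 − 1/√23271) = 10·12.2·(0.044212) = 5.3939 kWh/t
With EF = 1.16: W = 5.3939·1.16 = 6.2569 kWh/t
Power = W × throughput = 6.2569 kWh/t × 2144.1 t/h = 13415.4 kW

P = 13415.4 kW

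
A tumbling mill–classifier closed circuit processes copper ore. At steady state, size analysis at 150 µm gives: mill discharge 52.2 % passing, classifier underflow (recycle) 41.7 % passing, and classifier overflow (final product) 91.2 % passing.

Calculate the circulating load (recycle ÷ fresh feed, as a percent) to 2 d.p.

CL = 371.43 %

Balance %-passing 150 µm (r = R/F):
d + r·d = r·u + o → r(d−u) = o−d
r = (91.2 − 52.2)/(52.2 − 41.7) = 39.0/10.5 = 3.7143
CL = 100·r = 371.43 %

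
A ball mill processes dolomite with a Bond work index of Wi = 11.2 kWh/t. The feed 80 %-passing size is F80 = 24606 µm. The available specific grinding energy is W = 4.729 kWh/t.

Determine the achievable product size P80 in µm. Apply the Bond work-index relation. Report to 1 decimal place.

W = 10 Wi / √P80 − 10 Wi / √F80
P80^-0.5 = F80^-0.5 + W/(10 Wi)
  = 4.7290/(10·11.2) + 1/√24606 = 0.042223 + 0.006375 = 0.048598
P80 = (1/0.048598)² = 20.5769² = 423.41 µm

P80 = 423.4 µm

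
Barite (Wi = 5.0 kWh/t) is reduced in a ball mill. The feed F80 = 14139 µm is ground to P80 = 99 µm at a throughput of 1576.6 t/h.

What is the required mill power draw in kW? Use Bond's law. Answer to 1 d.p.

W = 10·Wi·[P80^(−½) − F80^(−½)]
W = 10·5.0·(1/√99 − 1/√14139) = 10·5.0·(0.092094) = 4.6047 kWh/t
Mill draw = 4.6047 × 1576.6 = 7259.8 kW

P = 7259.8 kW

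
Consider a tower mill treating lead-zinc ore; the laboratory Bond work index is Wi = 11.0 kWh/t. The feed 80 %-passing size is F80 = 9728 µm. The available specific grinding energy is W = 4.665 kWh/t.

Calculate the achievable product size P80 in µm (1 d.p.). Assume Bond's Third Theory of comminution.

W_Bond = 10·Wi·(1/√P₈₀ − 1/√F₈₀)
⇒ 1/√P80 = W/(10 Wi) + 1/√F80
  = 4.6650/(10·11.0) + 1/√9728 = 0.042409 + 0.010139 = 0.052548
P80 = (1/0.052548)² = 19.0302² = 362.15 µm

P80 = 362.2 µm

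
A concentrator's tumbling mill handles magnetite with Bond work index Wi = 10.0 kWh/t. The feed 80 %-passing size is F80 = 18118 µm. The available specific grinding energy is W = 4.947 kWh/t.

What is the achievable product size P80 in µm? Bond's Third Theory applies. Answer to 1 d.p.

P80 = 308.9 µm

W_Bond = 10·Wi·(1/√P₈₀ − 1/√F₈₀)
1/√P80 = 1/√F80 + W/(10·Wi)
  = 4.9470/(10·10.0) + 1/√18118 = 0.049470 + 0.007429 = 0.056899
P80 = (1/0.056899)² = 17.5749² = 308.88 µm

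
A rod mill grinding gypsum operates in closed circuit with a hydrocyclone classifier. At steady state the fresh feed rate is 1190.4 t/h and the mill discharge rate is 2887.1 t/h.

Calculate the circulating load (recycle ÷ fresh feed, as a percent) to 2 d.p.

Steady state: M = F + R.
R = M − F = 2887.1 − 1190.4 = 1696.7 t/h
CL = 100·R/F = 100·1696.7/1190.4 = 142.53 %

CL = 142.53 %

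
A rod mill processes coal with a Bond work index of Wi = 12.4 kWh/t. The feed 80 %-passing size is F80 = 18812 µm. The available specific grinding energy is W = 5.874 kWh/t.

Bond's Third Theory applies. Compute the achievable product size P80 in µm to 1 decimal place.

P80 = 334.7 µm

W = 10·Wi·(P80^(-½) − F80^(-½))
⇒ 1/√P80 = W/(10 Wi) + 1/√F80
  = 5.8740/(10·12.4) + 1/√18812 = 0.047371 + 0.007291 = 0.054662
P80 = (1/0.054662)² = 18.2943² = 334.68 µm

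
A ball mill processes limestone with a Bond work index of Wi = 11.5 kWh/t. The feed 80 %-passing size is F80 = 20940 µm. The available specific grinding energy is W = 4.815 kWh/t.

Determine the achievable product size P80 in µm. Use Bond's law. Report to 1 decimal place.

W = 10·Wi·(P80^(-½) − F80^(-½))
⇒ 1/√P80 = W/(10·Wi) + 1/√F80
  = 4.8150/(10·11.5) + 1/√20940 = 0.041870 + 0.006911 = 0.048780
P80 = (1/0.048780)² = 20.5002² = 420.26 µm

P80 = 420.3 µm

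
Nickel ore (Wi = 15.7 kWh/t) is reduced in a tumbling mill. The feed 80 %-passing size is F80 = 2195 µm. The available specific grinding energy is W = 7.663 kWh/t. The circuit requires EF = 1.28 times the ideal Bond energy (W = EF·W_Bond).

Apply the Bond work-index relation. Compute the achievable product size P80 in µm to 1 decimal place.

W = 10·Wi·[P80^(−½) − F80^(−½)]
W_Bond = W / EF = 7.663 / 1.28 = 5.9867 kWh/t
⇒ 1/√P80 = W_Bond/(10 Wi) + 1/√F80
  = 5.9867/(10·15.7) + 1/√2195 = 0.038132 + 0.021344 = 0.059476
P80 = (1/0.059476)² = 16.8134² = 282.69 µm

P80 = 282.7 µm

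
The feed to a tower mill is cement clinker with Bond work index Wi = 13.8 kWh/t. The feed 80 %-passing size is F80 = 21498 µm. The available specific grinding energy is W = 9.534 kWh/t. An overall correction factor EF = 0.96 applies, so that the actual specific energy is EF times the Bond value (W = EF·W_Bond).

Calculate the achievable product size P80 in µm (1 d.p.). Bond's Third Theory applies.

Bond: W = 10·Wi·(1/√P80 − 1/√F80)
W_Bond = W / EF = 9.534 / 0.96 = 9.9313 kWh/t
1/√P80 = 1/√F80 + W_Bond/(10·Wi)
  = 9.9313/(10·13.8) + 1/√21498 = 0.071966 + 0.006820 = 0.078786
P80 = (1/0.078786)² = 12.6926² = 161.10 µm

P80 = 161.1 µm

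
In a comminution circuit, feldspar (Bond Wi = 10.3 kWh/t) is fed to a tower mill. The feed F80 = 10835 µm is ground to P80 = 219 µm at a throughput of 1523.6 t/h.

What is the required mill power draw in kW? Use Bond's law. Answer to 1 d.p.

P = 9096.8 kW

W = 10 Wi / √P80 − 10 Wi / √F80
W = 10·10.3·(1/√219 − 1/√10835) = 10·10.3·(0.057967) = 5.9706 kWh/t
Power = W × throughput = 5.9706 kWh/t × 1523.6 t/h = 9096.8 kW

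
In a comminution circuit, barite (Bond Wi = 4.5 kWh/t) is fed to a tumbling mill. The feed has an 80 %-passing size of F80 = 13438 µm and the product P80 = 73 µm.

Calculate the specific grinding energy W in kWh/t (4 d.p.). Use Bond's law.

W_Bond = 10·Wi·(1/√P₈₀ − 1/√F₈₀)
1/√73 = 0.117041;  1/√13438 = 0.008626
W = 10·4.5·(0.117041 − 0.008626) = 4.8787 kWh/t

W = 4.8787 kWh/t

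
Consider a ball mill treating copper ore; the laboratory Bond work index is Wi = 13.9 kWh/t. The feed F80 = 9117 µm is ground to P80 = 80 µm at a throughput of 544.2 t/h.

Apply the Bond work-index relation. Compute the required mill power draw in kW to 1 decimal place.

W = 10·Wi·(P80^(-½) − F80^(-½))
W = 10·13.9·(1/√80 − 1/√9117) = 10·13.9·(0.101330) = 14.0849 kWh/t
Mill draw = 14.0849 × 544.2 = 7665.0 kW

P = 7665.0 kW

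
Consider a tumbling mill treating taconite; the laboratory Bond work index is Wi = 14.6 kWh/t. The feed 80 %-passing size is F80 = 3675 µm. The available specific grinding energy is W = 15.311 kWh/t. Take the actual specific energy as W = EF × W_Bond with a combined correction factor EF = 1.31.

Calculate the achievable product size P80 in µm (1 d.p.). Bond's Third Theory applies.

P80 = 107.3 µm

Bond:  W = 10 Wi (1/√P − 1/√F)
W_Bond = W / EF = 15.311 / 1.31 = 11.6878 kWh/t
⇒ 1/√P80 = W_Bond/(10 Wi) + 1/√F80
  = 11.6878/(10·14.6) + 1/√3675 = 0.080053 + 0.016496 = 0.096549
P80 = (1/0.096549)² = 10.3574² = 107.28 µm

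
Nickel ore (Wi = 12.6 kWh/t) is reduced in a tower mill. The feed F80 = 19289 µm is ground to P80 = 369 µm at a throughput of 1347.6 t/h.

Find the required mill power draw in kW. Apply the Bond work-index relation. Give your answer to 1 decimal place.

P = 7616.7 kW

W = 10 Wi / √P80 − 10 Wi / √F80
W = 10·12.6·(1/√369 − 1/√19289) = 10·12.6·(0.044858) = 5.6521 kWh/t
Mill draw = 5.6521 × 1347.6 = 7616.7 kW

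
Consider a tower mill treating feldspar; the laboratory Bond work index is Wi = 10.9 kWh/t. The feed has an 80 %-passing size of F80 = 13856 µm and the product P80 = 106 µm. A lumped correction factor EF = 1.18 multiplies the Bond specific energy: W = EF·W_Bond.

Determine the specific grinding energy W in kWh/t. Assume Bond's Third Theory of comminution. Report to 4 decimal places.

W = 10 Wi (P80^-0.5 − F80^-0.5)
1/√106 = 0.097129;  1/√13856 = 0.008495
W = 10·10.9·(0.097129 − 0.008495) = 9.6610 kWh/t
W_actual = 1.18 × 9.6610 = 11.4000 kWh/t

W = 11.4000 kWh/t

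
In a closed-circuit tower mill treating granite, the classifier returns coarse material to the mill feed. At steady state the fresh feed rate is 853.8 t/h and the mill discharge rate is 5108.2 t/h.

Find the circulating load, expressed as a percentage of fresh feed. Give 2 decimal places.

CL = 498.29 %

Discharge = new feed + return, hence
R = M − F = 5108.2 − 853.8 = 4254.4 t/h
CL = 100·R/F = 100·4254.4/853.8 = 498.29 %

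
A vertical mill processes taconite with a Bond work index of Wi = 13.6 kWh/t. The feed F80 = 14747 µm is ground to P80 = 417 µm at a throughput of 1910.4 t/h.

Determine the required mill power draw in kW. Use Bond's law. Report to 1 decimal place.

P = 10583.7 kW

W = 10 Wi (P80^-0.5 − F80^-0.5)
W = 10·13.6·(1/√417 − 1/√14747) = 10·13.6·(0.040736) = 5.5400 kWh/t
P = W·T = 5.5400·1910.4 = 10583.7 kW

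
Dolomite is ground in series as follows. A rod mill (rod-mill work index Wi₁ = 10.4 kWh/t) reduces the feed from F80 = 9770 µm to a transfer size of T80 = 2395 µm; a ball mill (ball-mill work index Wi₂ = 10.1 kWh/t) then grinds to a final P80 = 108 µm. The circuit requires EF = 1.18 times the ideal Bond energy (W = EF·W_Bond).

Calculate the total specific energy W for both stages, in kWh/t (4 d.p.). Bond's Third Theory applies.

W = 10.2989 kWh/t

Bond: W = 10·Wi·(1/√P80 − 1/√F80)
Stage 1 (9770→2395 µm, Wi₁=10.4): W₁ = 10·10.4·(0.020434 − 0.010117) = 1.0729 kWh/t
Stage 2 (2395→108 µm, Wi₂=10.1): W₂ = 10·10.1·(0.096225 − 0.020434) = 7.6549 kWh/t
W = W₁ + W₂ = 1.0729 + 7.6549 = 8.7279 kWh/t
Apply correction: 8.7279 × 1.18 = 10.2989 kWh/t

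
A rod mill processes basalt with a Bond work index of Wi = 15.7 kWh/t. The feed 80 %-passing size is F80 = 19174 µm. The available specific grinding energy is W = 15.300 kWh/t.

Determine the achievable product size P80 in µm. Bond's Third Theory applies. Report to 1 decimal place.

P80 = 91.3 µm

W = 10 Wi (P80^-0.5 − F80^-0.5)
P80^(−½) = W/(10 Wi) + F80^(−½)
  = 15.3000/(10·15.7) + 1/√19174 = 0.097452 + 0.007222 = 0.104674
P80 = (1/0.104674)² = 9.5535² = 91.27 µm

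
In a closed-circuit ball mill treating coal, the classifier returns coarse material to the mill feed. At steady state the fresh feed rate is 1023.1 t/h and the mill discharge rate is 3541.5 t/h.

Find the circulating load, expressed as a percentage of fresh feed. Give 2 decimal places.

Mill node: discharge = fresh + recycle.
R = M − F = 3541.5 − 1023.1 = 2518.4 t/h
CL = 100·R/F = 100·2518.4/1023.1 = 246.15 %

CL = 246.15 %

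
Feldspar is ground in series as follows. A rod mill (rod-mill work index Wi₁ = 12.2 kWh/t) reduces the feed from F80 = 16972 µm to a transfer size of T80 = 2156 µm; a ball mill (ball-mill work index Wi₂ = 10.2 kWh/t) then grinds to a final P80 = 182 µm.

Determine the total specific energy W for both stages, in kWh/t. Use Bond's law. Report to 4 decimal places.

W = 7.0550 kWh/t

W = 10·Wi·(P80^(-½) − F80^(-½))
Stage 1 (16972→2156 µm, Wi₁=12.2): W₁ = 10·12.2·(0.021537 − 0.007676) = 1.6910 kWh/t
Stage 2 (2156→182 µm, Wi₂=10.2): W₂ = 10·10.2·(0.074125 − 0.021537) = 5.3640 kWh/t
W = W₁ + W₂ = 1.6910 + 5.3640 = 7.0550 kWh/t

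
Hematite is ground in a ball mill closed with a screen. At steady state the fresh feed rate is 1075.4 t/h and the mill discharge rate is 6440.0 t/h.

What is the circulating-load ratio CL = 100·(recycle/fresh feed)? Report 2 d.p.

Mill node: discharge = fresh + recycle.
R = M − F = 6440.0 − 1075.4 = 5364.6 t/h
CL = 100·R/F = 100·5364.6/1075.4 = 498.85 %

CL = 498.85 %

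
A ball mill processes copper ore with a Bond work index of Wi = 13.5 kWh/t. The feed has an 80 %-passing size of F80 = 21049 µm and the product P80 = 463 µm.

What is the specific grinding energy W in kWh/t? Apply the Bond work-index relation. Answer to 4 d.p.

W = 5.3435 kWh/t

Bond: W = 10·Wi·(1/√P80 − 1/√F80)
1/√463 = 0.046474;  1/√21049 = 0.006893
W = 10·13.5·(0.046474 − 0.006893) = 5.3435 kWh/t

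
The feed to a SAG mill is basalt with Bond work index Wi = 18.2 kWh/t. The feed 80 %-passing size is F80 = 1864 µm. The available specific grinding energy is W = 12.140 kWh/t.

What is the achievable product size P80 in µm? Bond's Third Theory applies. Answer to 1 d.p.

P80 = 123.8 µm

W = 10 Wi (P80^-0.5 − F80^-0.5)
P80^(−½) = W/(10 Wi) + F80^(−½)
  = 12.1400/(10·18.2) + 1/√1864 = 0.066703 + 0.023162 = 0.089865
P80 = (1/0.089865)² = 11.1278² = 123.83 µm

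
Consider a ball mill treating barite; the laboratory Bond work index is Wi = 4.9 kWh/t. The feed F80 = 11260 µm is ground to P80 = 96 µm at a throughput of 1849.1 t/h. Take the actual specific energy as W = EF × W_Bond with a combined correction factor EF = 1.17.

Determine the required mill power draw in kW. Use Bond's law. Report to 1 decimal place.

P = 9820.5 kW

W = 10 Wi (1/√P80 − 1/√F80)  [Bond]
W = 10·4.9·(1/√96 − 1/√11260) = 10·4.9·(0.092638) = 4.5393 kWh/t
Corrected W = EF·W_Bond = 1.17·4.5393 = 5.3109 kWh/t
Power = W × throughput = 5.3109 kWh/t × 1849.1 t/h = 9820.5 kW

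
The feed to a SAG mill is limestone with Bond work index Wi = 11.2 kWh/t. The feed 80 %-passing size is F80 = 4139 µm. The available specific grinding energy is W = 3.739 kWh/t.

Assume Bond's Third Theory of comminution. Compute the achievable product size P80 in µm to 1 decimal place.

P80 = 417.7 µm

W = 10·Wi·[P80^(−½) − F80^(−½)]
P80^-0.5 = F80^-0.5 + W/(10 Wi)
  = 3.7390/(10·11.2) + 1/√4139 = 0.033384 + 0.015544 = 0.048928
P80 = (1/0.048928)² = 20.4384² = 417.73 µm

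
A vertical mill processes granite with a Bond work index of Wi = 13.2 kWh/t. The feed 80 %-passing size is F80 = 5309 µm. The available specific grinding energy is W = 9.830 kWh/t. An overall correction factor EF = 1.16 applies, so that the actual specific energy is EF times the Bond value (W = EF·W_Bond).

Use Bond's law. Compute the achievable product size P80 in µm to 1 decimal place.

W_Bond = 10·Wi·(1/√P₈₀ − 1/√F₈₀)
W_Bond = W / EF = 9.830 / 1.16 = 8.4741 kWh/t
⇒ 1/√P80 = W_Bond/(10 Wi) + 1/√F80
  = 8.4741/(10·13.2) + 1/√5309 = 0.064198 + 0.013724 = 0.077922
P80 = (1/0.077922)² = 12.8333² = 164.69 µm

P80 = 164.7 µm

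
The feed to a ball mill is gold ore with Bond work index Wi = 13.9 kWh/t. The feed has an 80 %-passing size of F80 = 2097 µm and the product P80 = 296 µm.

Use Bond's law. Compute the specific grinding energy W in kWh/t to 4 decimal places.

W = 5.0438 kWh/t

W = 10·Wi·(P80^(-½) − F80^(-½))
1/√296 = 0.058124;  1/√2097 = 0.021837
W = 10·13.9·(0.058124 − 0.021837) = 5.0438 kWh/t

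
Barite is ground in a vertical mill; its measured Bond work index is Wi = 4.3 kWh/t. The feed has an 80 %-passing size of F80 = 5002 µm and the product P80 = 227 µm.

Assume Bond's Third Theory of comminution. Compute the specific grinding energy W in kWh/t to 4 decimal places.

W = 10·Wi·[P80^(−½) − F80^(−½)]
1/√227 = 0.066372;  1/√5002 = 0.014139
W = 10·4.3·(0.066372 − 0.014139) = 2.2460 kWh/t

W = 2.2460 kWh/t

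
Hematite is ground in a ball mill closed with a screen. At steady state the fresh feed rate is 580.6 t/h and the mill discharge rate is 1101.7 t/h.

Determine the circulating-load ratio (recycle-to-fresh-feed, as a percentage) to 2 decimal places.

CL = 89.75 %

M = F + R at steady state, so:
R = M − F = 1101.7 − 580.6 = 521.1 t/h
CL = 100·R/F = 100·521.1/580.6 = 89.75 %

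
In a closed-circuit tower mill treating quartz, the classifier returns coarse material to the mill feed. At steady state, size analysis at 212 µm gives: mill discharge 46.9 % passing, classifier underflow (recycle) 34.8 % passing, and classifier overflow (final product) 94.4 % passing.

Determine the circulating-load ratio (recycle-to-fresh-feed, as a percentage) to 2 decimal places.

Two-product formula at 212 µm:
(1+r)d = ru + o → r = (o−d)/(d−u)
r = (94.4 − 46.9)/(46.9 − 34.8) = 47.5/12.1 = 3.9256
CL = 100·r = 392.56 %

CL = 392.56 %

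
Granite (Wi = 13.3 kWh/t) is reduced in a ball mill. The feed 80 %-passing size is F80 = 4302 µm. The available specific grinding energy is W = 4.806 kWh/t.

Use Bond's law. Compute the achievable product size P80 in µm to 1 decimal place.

W = 10 Wi (1/√P80 − 1/√F80)  [Bond]
⇒ 1/√P80 = W/(10·Wi) + 1/√F80
  = 4.8060/(10·13.3) + 1/√4302 = 0.036135 + 0.015246 = 0.051382
P80 = (1/0.051382)² = 19.4622² = 378.78 µm

P80 = 378.8 µm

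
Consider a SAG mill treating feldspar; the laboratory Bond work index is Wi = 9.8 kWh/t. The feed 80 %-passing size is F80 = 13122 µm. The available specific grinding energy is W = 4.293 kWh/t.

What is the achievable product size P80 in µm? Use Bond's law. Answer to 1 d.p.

W = 10·Wi·[P80^(−½) − F80^(−½)]
⇒ 1/√P80 = W/(10·Wi) + 1/√F80
  = 4.2930/(10·9.8) + 1/√13122 = 0.043806 + 0.008730 = 0.052536
P80 = (1/0.052536)² = 19.0346² = 362.32 µm

P80 = 362.3 µm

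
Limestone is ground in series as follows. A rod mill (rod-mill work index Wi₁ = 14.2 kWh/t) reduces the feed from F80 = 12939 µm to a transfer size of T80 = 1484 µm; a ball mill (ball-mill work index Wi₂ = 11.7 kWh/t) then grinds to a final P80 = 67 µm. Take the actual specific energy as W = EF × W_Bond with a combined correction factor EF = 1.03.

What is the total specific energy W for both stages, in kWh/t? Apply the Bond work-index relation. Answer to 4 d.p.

W = 14.1053 kWh/t

Bond: W = 10·Wi·(1/√P80 − 1/√F80)
Stage 1 (12939→1484 µm, Wi₁=14.2): W₁ = 10·14.2·(0.025959 − 0.008791) = 2.4378 kWh/t
Stage 2 (1484→67 µm, Wi₂=11.7): W₂ = 10·11.7·(0.122169 − 0.025959) = 11.2567 kWh/t
W = W₁ + W₂ = 2.4378 + 11.2567 = 13.6944 kWh/t
Corrected W = EF·W_Bond = 1.03·13.6944 = 14.1053 kWh/t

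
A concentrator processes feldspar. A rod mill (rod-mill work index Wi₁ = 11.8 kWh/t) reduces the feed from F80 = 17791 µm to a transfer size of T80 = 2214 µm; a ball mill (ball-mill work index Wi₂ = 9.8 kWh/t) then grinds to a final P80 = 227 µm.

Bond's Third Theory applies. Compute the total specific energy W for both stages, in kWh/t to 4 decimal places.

W = 6.0449 kWh/t

W = 10 Wi (P80^-0.5 − F80^-0.5)
Stage 1 (17791→2214 µm, Wi₁=11.8): W₁ = 10·11.8·(0.021253 − 0.007497) = 1.6231 kWh/t
Stage 2 (2214→227 µm, Wi₂=9.8): W₂ = 10·9.8·(0.066372 − 0.021253) = 4.4217 kWh/t
W = W₁ + W₂ = 1.6231 + 4.4217 = 6.0449 kWh/t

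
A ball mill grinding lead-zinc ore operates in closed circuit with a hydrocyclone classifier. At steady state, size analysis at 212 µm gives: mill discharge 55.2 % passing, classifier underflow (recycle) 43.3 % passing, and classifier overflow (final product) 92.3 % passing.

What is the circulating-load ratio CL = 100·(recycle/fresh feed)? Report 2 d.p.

CL = 311.76 %

Mass balance on the −212 µm fraction:
(1+r)·d = r·u + o ⇒ r = (o−d)/(d−u)
r = (92.3 − 55.2)/(55.2 − 43.3) = 37.1/11.9 = 3.1176
CL = 100·r = 311.76 %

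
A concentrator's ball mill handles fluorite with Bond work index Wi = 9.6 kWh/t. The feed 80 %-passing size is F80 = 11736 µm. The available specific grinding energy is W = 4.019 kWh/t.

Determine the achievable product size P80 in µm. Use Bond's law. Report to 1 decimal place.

P80 = 383.0 µm

W = 10 Wi / √P80 − 10 Wi / √F80
⇒ 1/√P80 = W/(10 Wi) + 1/√F80
  = 4.0190/(10·9.6) + 1/√11736 = 0.041865 + 0.009231 = 0.051095
P80 = (1/0.051095)² = 19.5712² = 383.03 µm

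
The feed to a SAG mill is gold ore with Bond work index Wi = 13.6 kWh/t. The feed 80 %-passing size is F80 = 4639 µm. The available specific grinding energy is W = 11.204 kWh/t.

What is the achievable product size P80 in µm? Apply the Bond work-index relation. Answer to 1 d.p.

W = 10·Wi·(P80^(-½) − F80^(-½))
⇒ 1/√P80 = W/(10·Wi) + 1/√F80
  = 11.2040/(10·13.6) + 1/√4639 = 0.082382 + 0.014682 = 0.097064
P80 = (1/0.097064)² = 10.3024² = 106.14 µm

P80 = 106.1 µm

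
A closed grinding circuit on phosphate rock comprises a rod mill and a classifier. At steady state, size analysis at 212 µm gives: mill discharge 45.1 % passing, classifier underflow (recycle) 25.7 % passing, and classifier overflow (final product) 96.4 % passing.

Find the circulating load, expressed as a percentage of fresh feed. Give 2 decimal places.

Let r = R/F. Size balance at 212 µm:
(1+r)·d = r·u + o ⇒ r = (o−d)/(d−u)
r = (96.4 − 45.1)/(45.1 − 25.7) = 51.3/19.4 = 2.6443
CL = 100·r = 264.43 %

CL = 264.43 %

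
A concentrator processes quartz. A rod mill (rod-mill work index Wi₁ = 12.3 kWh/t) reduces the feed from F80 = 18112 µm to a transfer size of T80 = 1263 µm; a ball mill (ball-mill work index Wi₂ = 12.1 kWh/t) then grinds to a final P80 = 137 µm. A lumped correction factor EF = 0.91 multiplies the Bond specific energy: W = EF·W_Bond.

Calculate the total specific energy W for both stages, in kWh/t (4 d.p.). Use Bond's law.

Bond: W = 10·Wi·(1/√P80 − 1/√F80)
Stage 1 (18112→1263 µm, Wi₁=12.3): W₁ = 10·12.3·(0.028138 − 0.007430) = 2.5471 kWh/t
Stage 2 (1263→137 µm, Wi₂=12.1): W₂ = 10·12.1·(0.085436 − 0.028138) = 6.9330 kWh/t
W = W₁ + W₂ = 2.5471 + 6.9330 = 9.4801 kWh/t
With EF = 0.91: W = 9.4801·0.91 = 8.6269 kWh/t

W = 8.6269 kWh/t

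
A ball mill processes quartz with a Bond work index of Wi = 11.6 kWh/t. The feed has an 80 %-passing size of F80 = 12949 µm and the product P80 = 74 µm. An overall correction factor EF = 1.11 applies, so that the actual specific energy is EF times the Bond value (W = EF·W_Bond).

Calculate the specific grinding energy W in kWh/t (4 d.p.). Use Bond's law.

W = 10·Wi·[P80^(−½) − F80^(−½)]
1/√74 = 0.116248;  1/√12949 = 0.008788
W = 10·11.6·(0.116248 − 0.008788) = 12.4653 kWh/t
Apply correction: 12.4653 × 1.11 = 13.8365 kWh/t

W = 13.8365 kWh/t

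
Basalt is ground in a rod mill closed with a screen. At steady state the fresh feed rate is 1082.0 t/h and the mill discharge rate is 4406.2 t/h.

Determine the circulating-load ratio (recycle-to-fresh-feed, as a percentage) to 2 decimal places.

CL = 307.23 %

M = F + R at steady state, so:
R = M − F = 4406.2 − 1082.0 = 3324.2 t/h
CL = 100·R/F = 100·3324.2/1082.0 = 307.23 %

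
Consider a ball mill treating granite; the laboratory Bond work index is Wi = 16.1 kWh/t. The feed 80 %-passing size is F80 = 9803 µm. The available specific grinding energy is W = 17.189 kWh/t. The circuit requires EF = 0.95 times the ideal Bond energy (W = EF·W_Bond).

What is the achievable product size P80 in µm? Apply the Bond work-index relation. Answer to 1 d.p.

P80 = 66.7 µm

Bond: W = 10·Wi·(1/√P80 − 1/√F80)
W_Bond = W / EF = 17.189 / 0.95 = 18.0937 kWh/t
P80^(−½) = W_Bond/(10 Wi) + F80^(−½)
  = 18.0937/(10·16.1) + 1/√9803 = 0.112383 + 0.010100 = 0.122483
P80 = (1/0.122483)² = 8.1644² = 66.66 µm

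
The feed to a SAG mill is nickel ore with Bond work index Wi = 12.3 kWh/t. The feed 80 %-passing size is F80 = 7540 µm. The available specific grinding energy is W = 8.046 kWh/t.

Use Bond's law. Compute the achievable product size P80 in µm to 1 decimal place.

W = 10 Wi (P80^-0.5 − F80^-0.5)
⇒ 1/√P80 = W/(10 Wi) + 1/√F80
  = 8.0460/(10·12.3) + 1/√7540 = 0.065415 + 0.011516 = 0.076931
P80 = (1/0.076931)² = 12.9987² = 168.97 µm

P80 = 169.0 µm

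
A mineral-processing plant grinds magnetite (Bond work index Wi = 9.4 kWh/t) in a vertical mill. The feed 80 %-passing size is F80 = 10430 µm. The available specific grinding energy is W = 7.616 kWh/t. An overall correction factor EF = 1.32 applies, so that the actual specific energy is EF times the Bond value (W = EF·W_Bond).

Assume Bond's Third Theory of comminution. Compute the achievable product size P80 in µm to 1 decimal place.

W = 10·Wi·(P80^(-½) − F80^(-½))
W_Bond = W / EF = 7.616 / 1.32 = 5.7697 kWh/t
⇒ 1/√P80 = W_Bond/(10 Wi) + 1/√F80
  = 5.7697/(10·9.4) + 1/√10430 = 0.061380 + 0.009792 = 0.071171
P80 = (1/0.071171)² = 14.0506² = 197.42 µm

P80 = 197.4 µm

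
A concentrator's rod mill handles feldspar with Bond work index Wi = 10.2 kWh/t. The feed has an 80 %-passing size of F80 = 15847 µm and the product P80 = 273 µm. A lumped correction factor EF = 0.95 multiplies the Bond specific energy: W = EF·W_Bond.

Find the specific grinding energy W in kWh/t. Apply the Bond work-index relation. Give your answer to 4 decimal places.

W = 10 Wi (1/√P80 − 1/√F80)  [Bond]
1/√273 = 0.060523;  1/√15847 = 0.007944
W = 10·10.2·(0.060523 − 0.007944) = 5.3631 kWh/t
Corrected W = EF·W_Bond = 0.95·5.3631 = 5.0949 kWh/t

W = 5.0949 kWh/t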